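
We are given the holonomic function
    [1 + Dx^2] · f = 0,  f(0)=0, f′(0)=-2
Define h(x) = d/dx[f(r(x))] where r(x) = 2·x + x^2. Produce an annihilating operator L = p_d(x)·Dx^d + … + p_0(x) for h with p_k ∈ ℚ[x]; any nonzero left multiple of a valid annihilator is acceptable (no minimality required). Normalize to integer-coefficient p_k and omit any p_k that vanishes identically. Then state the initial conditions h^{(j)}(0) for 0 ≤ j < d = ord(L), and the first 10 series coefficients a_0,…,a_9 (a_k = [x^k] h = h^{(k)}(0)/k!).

L = (7 + 16·x + 24·x^2 + 16·x^3 + 4·x^4) + (-3 - 3·x)·Dx + (1 + 2·x + x^2)·Dx^2  (order 2).
h: a_k = -4, -4, 8, 16, 22/3, -6, -404/45, -176/45, 551/630, 27/14, …
ICs: h(0) = -4, h′(0) = -4.

f: a_k = 0, -2, 0, 1/3, 0, -1/60, 0, 1/2520, 0, -1/181440, …
h₀=f(r): pull back L_f along r ⇒ L₀.
Differentiate: ansatz ord ≤ ord L₀ ⇒ L.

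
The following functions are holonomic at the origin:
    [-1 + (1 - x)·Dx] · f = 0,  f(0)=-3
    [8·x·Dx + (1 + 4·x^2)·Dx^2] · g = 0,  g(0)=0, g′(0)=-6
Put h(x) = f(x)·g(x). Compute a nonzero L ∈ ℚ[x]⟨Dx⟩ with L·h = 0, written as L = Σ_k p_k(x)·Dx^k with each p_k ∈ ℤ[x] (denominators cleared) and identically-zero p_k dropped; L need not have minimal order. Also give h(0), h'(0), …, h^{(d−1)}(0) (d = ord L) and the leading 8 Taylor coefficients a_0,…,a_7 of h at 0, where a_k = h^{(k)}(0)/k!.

L = 8·x + (2 - 8·x + 16·x^2)·Dx + (-1 + x - 4·x^2 + 4·x^3)·Dx^2  (order 2).
h: a_k = 0, 18, 18, -6, -6, 258/5, 258/5, -3954/35, …
ICs: h(0) = 0, h′(0) = 18.

f: a_k = -3, -3, -3, -3, -3, -3, -3, -3, …
g: a_k = 0, -6, 0, 8, 0, -96/5, 0, 384/7, …
f·g: L₀ = L_f ⊗_s L_g, ord ≤ 1·2.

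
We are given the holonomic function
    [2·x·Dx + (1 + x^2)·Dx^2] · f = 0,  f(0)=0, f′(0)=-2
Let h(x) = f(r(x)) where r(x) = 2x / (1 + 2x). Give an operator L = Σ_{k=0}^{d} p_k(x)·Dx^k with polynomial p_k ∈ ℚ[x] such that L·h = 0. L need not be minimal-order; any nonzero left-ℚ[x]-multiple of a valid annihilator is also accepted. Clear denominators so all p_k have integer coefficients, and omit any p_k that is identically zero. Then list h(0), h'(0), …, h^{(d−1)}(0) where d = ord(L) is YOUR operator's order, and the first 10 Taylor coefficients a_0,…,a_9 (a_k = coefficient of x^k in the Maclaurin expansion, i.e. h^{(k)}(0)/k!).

f: a_k = 0, -2, 0, 2/3, 0, -2/5, 0, 2/7, 0, -2/9, …
h₀=f(r): pull back L_f along r ⇒ L₀.
L = (4 + 16·x)·Dx + (1 + 4·x + 8·x^2)·Dx^2  (order 2).
h: a_k = 0, -4, 8, -32/3, 0, 256/5, -512/3, 2048/7, 0, -16384/9, …
ICs: h(0) = 0, h′(0) = -4.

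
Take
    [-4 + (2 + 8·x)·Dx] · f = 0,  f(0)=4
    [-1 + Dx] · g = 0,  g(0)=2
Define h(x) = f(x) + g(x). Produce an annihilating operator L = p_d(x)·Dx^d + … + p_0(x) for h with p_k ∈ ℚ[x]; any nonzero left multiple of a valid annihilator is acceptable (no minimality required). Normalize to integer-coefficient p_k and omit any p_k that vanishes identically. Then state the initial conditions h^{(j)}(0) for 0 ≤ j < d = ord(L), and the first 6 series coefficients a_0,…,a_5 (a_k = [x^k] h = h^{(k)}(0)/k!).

f: a_k = 4, 8, -8, 16, -40, 112, …
g: a_k = 2, 2, 1, 1/3, 1/12, 1/60, …
Sum ⇒ L₀ = lclm(L_f,L_g) in ℚ(x)⟨Dx⟩.
L = (6 + 8·x) + (-5 - 8·x - 16·x^2)·Dx + (-1 + 16·x^2)·Dx^2  (order 2).
h: a_k = 6, 10, -7, 49/3, -479/12, 6721/60, …
ICs: h(0) = 6, h′(0) = 10.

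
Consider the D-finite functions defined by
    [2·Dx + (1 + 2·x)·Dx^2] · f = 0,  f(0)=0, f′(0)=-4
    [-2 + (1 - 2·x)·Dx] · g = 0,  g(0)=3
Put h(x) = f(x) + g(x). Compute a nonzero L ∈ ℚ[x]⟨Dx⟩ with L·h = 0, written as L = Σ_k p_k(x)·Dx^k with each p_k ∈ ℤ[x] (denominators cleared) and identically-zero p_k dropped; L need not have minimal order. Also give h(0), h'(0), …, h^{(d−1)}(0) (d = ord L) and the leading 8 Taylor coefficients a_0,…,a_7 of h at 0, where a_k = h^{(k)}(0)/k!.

L = (-40 - 16·x)·Dx + (-8 - 64·x - 32·x^2)·Dx^2 + (3 + 2·x - 12·x^2 - 8·x^3)·Dx^3  (order 3).
h: a_k = 3, 2, 16, 56/3, 56, 416/5, 640/3, 2432/7, …
ICs: h(0) = 3, h′(0) = 2, h′′(0) = 32.

f: a_k = 0, -4, 4, -16/3, 8, -64/5, 64/3, -256/7, …
g: a_k = 3, 6, 12, 24, 48, 96, 192, 384, …
h₀=f+g: left-lcm gives L₀, ord ≤ 3.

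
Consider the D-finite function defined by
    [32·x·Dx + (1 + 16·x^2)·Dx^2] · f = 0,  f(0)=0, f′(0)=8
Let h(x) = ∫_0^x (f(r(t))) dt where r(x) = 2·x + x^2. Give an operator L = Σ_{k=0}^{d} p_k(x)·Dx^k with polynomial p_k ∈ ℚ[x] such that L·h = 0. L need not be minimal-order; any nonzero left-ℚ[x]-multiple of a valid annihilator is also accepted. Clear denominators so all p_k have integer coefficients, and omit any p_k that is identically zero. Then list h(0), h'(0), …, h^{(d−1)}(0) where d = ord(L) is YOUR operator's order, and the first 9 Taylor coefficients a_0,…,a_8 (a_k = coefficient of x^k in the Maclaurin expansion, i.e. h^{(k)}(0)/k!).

L = (-1 + 128·x + 256·x^2 + 192·x^3 + 48·x^4)·Dx^2 + (1 + x + 64·x^2 + 128·x^3 + 80·x^4 + 16·x^5)·Dx^3  (order 3).
h: a_k = 0, 0, 8, 8/3, -256/3, -512/5, 32128/15, 98176/21, -495616/7, …
ICs: h(0) = 0, h′(0) = 0, h′′(0) = 16.

f: a_k = 0, 8, 0, -128/3, 0, 2048/5, 0, -32768/7, 0, …
L₀ from L_f via x↦r, Dx↦r'^{-1}Dx.
h=∫h₀ ⇒ L = L₀·Dx.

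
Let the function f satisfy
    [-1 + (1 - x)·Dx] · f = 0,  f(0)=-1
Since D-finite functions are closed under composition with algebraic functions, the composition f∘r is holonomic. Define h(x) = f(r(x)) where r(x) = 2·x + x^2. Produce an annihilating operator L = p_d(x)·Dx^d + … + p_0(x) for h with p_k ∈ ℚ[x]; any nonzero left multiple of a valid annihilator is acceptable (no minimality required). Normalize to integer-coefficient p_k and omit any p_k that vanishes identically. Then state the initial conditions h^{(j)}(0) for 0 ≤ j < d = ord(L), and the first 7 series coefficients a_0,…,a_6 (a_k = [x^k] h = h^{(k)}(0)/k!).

L = (2 + 2·x) + (-1 + 2·x + x^2)·Dx  (order 1).
h: a_k = -1, -2, -5, -12, -29, -70, -169, …
ICs: h(0) = -1.

f: a_k = -1, -1, -1, -1, -1, -1, -1, …
f∘r: x↦r, Dx↦Dx/r' in L_f ⇒ L₀.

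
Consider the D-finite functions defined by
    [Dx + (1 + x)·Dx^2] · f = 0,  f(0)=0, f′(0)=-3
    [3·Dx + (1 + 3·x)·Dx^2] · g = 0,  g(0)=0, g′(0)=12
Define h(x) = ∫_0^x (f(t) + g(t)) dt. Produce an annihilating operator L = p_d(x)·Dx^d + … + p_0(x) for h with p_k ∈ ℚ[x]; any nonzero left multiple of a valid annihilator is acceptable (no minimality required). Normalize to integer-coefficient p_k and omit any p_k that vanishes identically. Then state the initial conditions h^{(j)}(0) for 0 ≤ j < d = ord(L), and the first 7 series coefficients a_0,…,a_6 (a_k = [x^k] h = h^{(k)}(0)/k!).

f: a_k = 0, -3, 3/2, -1, 3/4, -3/5, 1/2, …
g: a_k = 0, 12, -18, 36, -81, 972/5, -486, …
Sum ⇒ L₀ = lclm(L_f,L_g) in ℚ(x)⟨Dx⟩.
h=∫₀ˣh₀: take L = L₀·Dx.
L = 6·Dx^2 + (8 + 12·x)·Dx^3 + (1 + 4·x + 3·x^2)·Dx^4  (order 4).
h: a_k = 0, 0, 9/2, -11/2, 35/4, -321/20, 323/10, …
ICs: h(0) = 0, h′(0) = 0, h′′(0) = 9, h′′′(0) = -33.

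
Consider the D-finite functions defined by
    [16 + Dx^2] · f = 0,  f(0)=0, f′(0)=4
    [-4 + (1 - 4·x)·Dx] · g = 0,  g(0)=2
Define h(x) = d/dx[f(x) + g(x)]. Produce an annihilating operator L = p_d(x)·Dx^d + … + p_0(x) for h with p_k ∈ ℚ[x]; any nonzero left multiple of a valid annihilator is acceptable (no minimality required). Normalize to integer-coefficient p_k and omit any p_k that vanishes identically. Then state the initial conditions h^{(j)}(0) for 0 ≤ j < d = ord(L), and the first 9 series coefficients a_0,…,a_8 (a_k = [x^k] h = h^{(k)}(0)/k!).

f: a_k = 0, 4, 0, -32/3, 0, 128/15, 0, -1024/315, 0, …
g: a_k = 2, 8, 32, 128, 512, 2048, 8192, 32768, 131072, …
f+g: L₀ = lclm(L_f,L_g), ord ≤ 2+1.
h₀' ⇒ L via d/dx closure of L₀.
L = (1664 - 1024·x + 2048·x^2) + (-112 + 576·x - 768·x^2 + 1024·x^3)·Dx + (104 - 64·x + 128·x^2)·Dx^2 + (-7 + 36·x - 48·x^2 + 64·x^3)·Dx^3  (order 3).
h: a_k = 12, 64, 352, 2048, 30848/3, 49152, 10320896/45, 1048576, 1486358528/315, …
ICs: h(0) = 12, h′(0) = 64, h′′(0) = 704.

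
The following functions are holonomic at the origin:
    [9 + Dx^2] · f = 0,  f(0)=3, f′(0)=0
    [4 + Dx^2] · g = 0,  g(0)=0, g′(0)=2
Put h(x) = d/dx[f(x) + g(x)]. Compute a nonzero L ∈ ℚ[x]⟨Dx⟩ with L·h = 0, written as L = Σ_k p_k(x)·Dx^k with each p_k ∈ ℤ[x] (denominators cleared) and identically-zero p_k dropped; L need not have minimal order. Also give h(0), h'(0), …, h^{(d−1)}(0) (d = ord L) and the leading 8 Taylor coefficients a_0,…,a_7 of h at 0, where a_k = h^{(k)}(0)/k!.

L = 36 + 13·Dx^2 + Dx^4  (order 4).
h: a_k = 2, -27, -4, 81/2, 4/3, -729/40, -8/45, 2187/560, …
ICs: h(0) = 2, h′(0) = -27, h′′(0) = -8, h′′′(0) = 243.

f: a_k = 3, 0, -27/2, 0, 81/8, 0, -243/80, 0, …
g: a_k = 0, 2, 0, -4/3, 0, 4/15, 0, -8/315, …
h₀=f+g: left-lcm gives L₀, ord ≤ 4.
h=h₀': d/dx-closure on L₀ ⇒ L.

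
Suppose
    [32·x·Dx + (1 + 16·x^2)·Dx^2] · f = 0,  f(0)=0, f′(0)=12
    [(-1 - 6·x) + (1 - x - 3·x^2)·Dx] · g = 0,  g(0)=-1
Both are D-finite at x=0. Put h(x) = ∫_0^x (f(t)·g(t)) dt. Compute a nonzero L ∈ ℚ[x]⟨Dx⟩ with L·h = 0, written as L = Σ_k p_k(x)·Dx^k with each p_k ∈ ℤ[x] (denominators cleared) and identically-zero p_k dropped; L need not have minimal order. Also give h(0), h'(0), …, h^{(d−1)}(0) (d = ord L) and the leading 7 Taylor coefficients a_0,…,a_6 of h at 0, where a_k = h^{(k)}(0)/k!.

f: a_k = 0, 12, 0, -64, 0, 3072/5, 0, …
g: a_k = -1, -1, -4, -7, -19, -40, -97, …
Product ⇒ symmetric product L₀, ord ≤ 2.
Integrate: L := L₀·Dx.
L = (6 + 32·x + 288·x^2)·Dx + (2 - 20·x + 64·x^2 + 288·x^3)·Dx^2 + (-1 + x - 13·x^2 + 16·x^3 + 48·x^4)·Dx^3  (order 3).
h: a_k = 0, 0, -6, -4, 4, -4, -1466/15, …
ICs: h(0) = 0, h′(0) = 0, h′′(0) = -12.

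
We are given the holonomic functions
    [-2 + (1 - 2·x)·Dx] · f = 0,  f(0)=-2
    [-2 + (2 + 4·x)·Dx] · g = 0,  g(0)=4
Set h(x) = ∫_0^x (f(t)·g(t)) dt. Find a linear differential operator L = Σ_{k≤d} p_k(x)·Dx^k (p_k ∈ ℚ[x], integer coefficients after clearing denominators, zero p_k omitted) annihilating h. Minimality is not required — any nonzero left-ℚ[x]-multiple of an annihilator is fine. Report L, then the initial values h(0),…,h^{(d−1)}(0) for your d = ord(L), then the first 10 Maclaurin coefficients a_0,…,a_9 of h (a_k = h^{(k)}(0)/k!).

f: a_k = -2, -4, -8, -16, -32, -64, -128, -256, -512, -1024, …
g: a_k = 4, 4, -2, 2, -5/2, 7/2, -21/4, 33/4, -429/32, 715/32, …
h₀=f·g: eliminate ⇒ L₀, order ≤ 1·1.
h=∫₀ˣh₀: take L = L₀·Dx.
L = (3 + 2·x)·Dx + (-1 + 4·x^2)·Dx^2  (order 2).
h: a_k = 0, -8, -12, -44/3, -23, -179/5, -365/6, -1439/14, -2911/16, -46147/144, …
ICs: h(0) = 0, h′(0) = -8.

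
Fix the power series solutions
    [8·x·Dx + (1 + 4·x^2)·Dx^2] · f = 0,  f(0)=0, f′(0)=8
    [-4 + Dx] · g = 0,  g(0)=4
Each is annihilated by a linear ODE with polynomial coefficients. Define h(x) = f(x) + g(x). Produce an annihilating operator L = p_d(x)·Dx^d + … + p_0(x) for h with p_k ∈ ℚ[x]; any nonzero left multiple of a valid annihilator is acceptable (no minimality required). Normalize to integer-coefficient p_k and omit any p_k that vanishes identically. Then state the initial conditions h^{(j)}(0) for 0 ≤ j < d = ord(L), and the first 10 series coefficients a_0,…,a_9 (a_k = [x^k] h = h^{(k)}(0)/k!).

f: a_k = 0, 8, 0, -32/3, 0, 128/5, 0, -512/7, 0, 2048/9, …
g: a_k = 4, 16, 32, 128/3, 128/3, 512/15, 1024/45, 4096/315, 2048/315, 8192/2835, …
h₀=f+g: left-lcm gives L₀, ord ≤ 3.
L = (8 - 32·x - 96·x^2 - 128·x^3)·Dx + (-6 - 8·x^2 - 64·x^4)·Dx^2 + (1 + 2·x + 8·x^2 + 8·x^3 + 16·x^4)·Dx^3  (order 3).
h: a_k = 4, 24, 32, 32, 128/3, 896/15, 1024/45, -18944/315, 2048/315, 653312/2835, …
ICs: h(0) = 4, h′(0) = 24, h′′(0) = 64.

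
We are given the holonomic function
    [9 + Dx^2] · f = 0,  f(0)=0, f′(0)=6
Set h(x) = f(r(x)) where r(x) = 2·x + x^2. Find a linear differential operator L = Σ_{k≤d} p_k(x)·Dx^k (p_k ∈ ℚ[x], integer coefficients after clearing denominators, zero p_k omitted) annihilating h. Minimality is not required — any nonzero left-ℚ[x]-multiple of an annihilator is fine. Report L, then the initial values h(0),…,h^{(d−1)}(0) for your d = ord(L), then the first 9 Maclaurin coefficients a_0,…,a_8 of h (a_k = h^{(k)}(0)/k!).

L = (36 + 108·x + 108·x^2 + 36·x^3) - Dx + (1 + x)·Dx^2  (order 2).
h: a_k = 0, 12, 6, -72, -108, 378/5, 315, 7452/35, -1134/5, …
ICs: h(0) = 0, h′(0) = 12.

f: a_k = 0, 6, 0, -9, 0, 81/20, 0, -243/280, 0, …
Substitute x→r, Dx→(1/r')Dx; clear ⇒ L₀.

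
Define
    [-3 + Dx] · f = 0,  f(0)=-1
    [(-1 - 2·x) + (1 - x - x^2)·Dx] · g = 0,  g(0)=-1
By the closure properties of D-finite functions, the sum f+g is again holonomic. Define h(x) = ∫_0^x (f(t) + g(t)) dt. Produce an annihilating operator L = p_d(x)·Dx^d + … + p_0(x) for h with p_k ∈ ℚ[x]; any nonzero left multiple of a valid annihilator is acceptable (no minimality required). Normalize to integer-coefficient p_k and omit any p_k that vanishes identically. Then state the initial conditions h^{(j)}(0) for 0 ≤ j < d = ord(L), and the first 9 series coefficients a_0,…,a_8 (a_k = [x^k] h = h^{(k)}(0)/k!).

L = (3 + 9·x + 45·x^2 + 18·x^3)·Dx + (5 - 24·x - 15·x^2 + 18·x^3 + 9·x^4)·Dx^2 + (-2 + 7·x - 8·x^3 - 3·x^4)·Dx^3  (order 3).
h: a_k = 0, -2, -2, -13/6, -15/8, -67/40, -401/240, -1121/560, -12003/4480, …
ICs: h(0) = 0, h′(0) = -2, h′′(0) = -4.

f: a_k = -1, -3, -9/2, -9/2, -27/8, -81/40, -81/80, -243/560, -729/4480, …
g: a_k = -1, -1, -2, -3, -5, -8, -13, -21, -34, …
f+g: L₀ = lclm(L_f,L_g), ord ≤ 1+1.
h=∫₀ˣh₀: take L = L₀·Dx.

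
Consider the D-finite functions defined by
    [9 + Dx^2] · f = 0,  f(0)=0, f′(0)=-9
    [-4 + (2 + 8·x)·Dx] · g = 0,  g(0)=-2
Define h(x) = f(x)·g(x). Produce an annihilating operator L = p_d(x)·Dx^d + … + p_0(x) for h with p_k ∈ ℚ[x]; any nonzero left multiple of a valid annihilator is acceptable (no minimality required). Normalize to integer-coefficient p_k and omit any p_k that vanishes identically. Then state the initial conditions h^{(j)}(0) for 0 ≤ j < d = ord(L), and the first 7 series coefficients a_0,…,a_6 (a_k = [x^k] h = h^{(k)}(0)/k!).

L = (21 + 72·x + 144·x^2) + (-4 - 16·x)·Dx + (1 + 8·x + 16·x^2)·Dx^2  (order 2).
h: a_k = 0, 18, 36, -63, 18, -2277/20, 4203/10, …
ICs: h(0) = 0, h′(0) = 18.

f: a_k = 0, -9, 0, 27/2, 0, -243/40, 0, …
g: a_k = -2, -4, 4, -8, 20, -56, 168, …
L₀ := L_f ⊗_s L_g (sym. prod.), ord ≤ 2.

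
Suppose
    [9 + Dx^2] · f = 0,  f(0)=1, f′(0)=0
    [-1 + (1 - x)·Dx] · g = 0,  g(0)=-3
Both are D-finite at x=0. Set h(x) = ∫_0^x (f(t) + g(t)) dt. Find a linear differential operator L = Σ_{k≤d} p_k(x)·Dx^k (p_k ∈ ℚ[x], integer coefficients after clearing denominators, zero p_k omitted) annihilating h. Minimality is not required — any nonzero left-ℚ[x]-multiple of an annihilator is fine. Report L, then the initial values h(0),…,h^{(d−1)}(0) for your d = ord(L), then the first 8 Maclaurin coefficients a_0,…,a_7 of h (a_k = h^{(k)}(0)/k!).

L = (-135 + 162·x - 81·x^2)·Dx + (99 - 261·x + 243·x^2 - 81·x^3)·Dx^2 + (-15 + 18·x - 9·x^2)·Dx^3 + (11 - 29·x + 27·x^2 - 9·x^3)·Dx^4  (order 4).
h: a_k = 0, -2, -3/2, -5/2, -3/4, 3/40, -1/2, -321/560, …
ICs: h(0) = 0, h′(0) = -2, h′′(0) = -3, h′′′(0) = -15.

f: a_k = 1, 0, -9/2, 0, 27/8, 0, -81/80, 0, …
g: a_k = -3, -3, -3, -3, -3, -3, -3, -3, …
Sum ⇒ L₀ = lclm(L_f,L_g) in ℚ(x)⟨Dx⟩.
Integrate: L := L₀·Dx.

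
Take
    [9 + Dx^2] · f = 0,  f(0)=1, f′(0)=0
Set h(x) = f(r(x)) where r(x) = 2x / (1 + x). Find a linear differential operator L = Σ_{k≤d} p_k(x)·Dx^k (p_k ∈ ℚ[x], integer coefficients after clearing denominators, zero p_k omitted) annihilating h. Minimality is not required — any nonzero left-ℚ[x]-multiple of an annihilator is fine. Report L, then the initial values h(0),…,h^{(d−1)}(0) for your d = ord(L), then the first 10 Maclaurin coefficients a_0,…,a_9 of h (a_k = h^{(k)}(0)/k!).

f: a_k = 1, 0, -9/2, 0, 27/8, 0, -81/80, 0, 729/4480, 0, …
f∘r: x↦r, Dx↦Dx/r' in L_f ⇒ L₀.
L = 36 + (2 + 6·x + 6·x^2 + 2·x^3)·Dx + (1 + 4·x + 6·x^2 + 4·x^3 + x^4)·Dx^2  (order 2).
h: a_k = 1, 0, -18, 36, 0, -144, 1926/5, -2916/5, 3114/7, 14544/35, …
ICs: h(0) = 1, h′(0) = 0.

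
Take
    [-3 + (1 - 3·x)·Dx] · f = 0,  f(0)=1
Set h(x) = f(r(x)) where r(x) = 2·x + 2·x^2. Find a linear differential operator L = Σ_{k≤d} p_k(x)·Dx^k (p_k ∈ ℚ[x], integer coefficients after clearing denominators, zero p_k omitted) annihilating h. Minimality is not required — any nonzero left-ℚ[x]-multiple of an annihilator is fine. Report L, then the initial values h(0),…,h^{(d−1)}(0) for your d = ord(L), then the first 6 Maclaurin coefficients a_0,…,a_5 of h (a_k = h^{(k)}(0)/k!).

L = (6 + 12·x) + (-1 + 6·x + 6·x^2)·Dx  (order 1).
h: a_k = 1, 6, 42, 288, 1980, 13608, …
ICs: h(0) = 1.

f: a_k = 1, 3, 9, 27, 81, 243, …
Substitute x→r, Dx→(1/r')Dx; clear ⇒ L₀.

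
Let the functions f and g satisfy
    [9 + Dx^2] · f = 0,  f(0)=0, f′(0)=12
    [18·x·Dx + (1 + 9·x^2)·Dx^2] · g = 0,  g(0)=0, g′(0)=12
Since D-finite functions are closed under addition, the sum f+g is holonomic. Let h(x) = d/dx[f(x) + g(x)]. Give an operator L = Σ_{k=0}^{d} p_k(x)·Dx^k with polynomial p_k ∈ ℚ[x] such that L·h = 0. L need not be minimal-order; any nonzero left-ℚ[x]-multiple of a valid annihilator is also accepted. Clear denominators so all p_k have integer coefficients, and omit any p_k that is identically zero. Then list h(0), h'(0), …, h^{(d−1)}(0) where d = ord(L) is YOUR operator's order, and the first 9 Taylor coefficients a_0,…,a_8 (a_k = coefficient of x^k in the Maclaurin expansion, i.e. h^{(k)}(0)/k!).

f: a_k = 0, 12, 0, -18, 0, 81/10, 0, -243/140, 0, …
g: a_k = 0, 12, 0, -36, 0, 972/5, 0, -8748/7, 0, …
f+g: L₀ = lclm(L_f,L_g), ord ≤ 2+2.
h=h₀': d/dx-closure on L₀ ⇒ L.
L = (-1782·x + 20412·x^3 + 13122·x^5) + (-9 + 567·x^2 + 6561·x^4 + 6561·x^6)·Dx + (-198·x + 2268·x^3 + 1458·x^5)·Dx^2 + (-1 + 63·x^2 + 729·x^4 + 729·x^6)·Dx^3  (order 3).
h: a_k = 24, 0, -162, 0, 2025/2, 0, -175203/20, 0, 88182027/1120, …
ICs: h(0) = 24, h′(0) = 0, h′′(0) = -324.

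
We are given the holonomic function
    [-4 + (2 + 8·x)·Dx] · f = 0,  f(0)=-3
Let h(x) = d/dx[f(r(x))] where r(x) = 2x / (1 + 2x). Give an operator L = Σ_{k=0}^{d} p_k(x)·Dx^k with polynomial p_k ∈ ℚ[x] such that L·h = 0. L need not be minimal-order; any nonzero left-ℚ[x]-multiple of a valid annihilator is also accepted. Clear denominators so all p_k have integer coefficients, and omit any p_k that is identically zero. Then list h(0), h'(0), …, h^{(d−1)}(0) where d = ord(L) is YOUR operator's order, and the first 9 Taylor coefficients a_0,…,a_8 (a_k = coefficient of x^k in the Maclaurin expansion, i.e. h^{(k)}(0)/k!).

L = (-8 - 40·x) + (-1 - 12·x - 20·x^2)·Dx  (order 1).
h: a_k = -12, 96, -720, 5760, -48960, 433152, -3929856, 36249600, -338273280, …
ICs: h(0) = -12.

f: a_k = -3, -6, 6, -12, 30, -84, 252, -792, 2574, …
f∘r: x↦r, Dx↦Dx/r' in L_f ⇒ L₀.
Differentiate: ansatz ord ≤ ord L₀ ⇒ L.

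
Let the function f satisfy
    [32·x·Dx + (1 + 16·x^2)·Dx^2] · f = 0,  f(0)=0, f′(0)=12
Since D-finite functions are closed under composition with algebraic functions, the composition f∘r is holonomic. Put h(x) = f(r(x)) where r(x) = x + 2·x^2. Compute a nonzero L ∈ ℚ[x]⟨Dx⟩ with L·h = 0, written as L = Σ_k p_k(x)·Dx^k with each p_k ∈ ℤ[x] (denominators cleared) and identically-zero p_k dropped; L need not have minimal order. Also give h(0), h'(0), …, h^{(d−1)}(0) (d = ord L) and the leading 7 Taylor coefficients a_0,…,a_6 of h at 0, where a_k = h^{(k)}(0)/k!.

f: a_k = 0, 12, 0, -64, 0, 3072/5, 0, …
f∘r: x↦r, Dx↦Dx/r' in L_f ⇒ L₀.
L = (-4 + 32·x + 256·x^2 + 768·x^3 + 768·x^4)·Dx + (1 + 4·x + 16·x^2 + 128·x^3 + 320·x^4 + 256·x^5)·Dx^2  (order 2).
h: a_k = 0, 12, 24, -64, -384, -768/5, 5632, …
ICs: h(0) = 0, h′(0) = 12.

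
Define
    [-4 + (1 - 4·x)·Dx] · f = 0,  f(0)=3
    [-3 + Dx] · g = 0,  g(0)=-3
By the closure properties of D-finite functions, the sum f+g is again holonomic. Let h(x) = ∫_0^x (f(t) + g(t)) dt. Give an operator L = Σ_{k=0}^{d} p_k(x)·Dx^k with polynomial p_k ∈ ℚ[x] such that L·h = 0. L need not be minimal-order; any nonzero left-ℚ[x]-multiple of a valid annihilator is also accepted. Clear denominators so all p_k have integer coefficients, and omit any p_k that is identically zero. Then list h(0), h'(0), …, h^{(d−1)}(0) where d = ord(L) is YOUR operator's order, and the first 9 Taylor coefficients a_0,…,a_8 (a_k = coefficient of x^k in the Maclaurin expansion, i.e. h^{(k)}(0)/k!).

f: a_k = 3, 12, 48, 192, 768, 3072, 12288, 49152, 196608, …
g: a_k = -3, -9, -27/2, -27/2, -81/8, -243/40, -243/80, -729/560, -2187/4480, …
Sum ⇒ L₀ = lclm(L_f,L_g) in ℚ(x)⟨Dx⟩.
Integrate: L := L₀·Dx.
L = (-60 - 144·x)·Dx + (23 + 72·x - 144·x^2)·Dx^2 + (-1 - 8·x + 48·x^2)·Dx^3  (order 3).
h: a_k = 0, 0, 3/2, 23/2, 357/8, 6063/40, 40879/80, 982797/560, 27524391/4480, …
ICs: h(0) = 0, h′(0) = 0, h′′(0) = 3.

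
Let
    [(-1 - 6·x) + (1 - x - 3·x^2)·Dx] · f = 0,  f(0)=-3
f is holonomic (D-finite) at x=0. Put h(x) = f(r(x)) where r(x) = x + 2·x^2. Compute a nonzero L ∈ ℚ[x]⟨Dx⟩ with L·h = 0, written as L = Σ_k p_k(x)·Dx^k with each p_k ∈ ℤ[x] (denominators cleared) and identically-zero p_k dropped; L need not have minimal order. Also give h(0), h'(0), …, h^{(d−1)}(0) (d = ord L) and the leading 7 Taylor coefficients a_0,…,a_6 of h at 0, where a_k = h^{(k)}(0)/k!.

f: a_k = -3, -3, -12, -21, -57, -120, -291, …
h₀=f(r): pull back L_f along r ⇒ L₀.
L = (1 + 10·x + 36·x^2 + 48·x^3) + (-1 + x + 5·x^2 + 12·x^3 + 12·x^4)·Dx  (order 1).
h: a_k = -3, -3, -18, -69, -231, -828, -3027, …
ICs: h(0) = -3.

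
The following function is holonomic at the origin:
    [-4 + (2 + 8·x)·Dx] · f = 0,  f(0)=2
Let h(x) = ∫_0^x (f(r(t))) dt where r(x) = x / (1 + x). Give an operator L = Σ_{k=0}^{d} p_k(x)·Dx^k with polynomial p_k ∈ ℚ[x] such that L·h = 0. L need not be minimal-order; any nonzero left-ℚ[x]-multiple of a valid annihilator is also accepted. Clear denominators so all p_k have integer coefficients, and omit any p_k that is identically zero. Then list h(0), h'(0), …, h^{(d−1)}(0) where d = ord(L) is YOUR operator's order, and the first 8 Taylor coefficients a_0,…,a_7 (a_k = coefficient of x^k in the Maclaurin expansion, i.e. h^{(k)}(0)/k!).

f: a_k = 2, 4, -4, 8, -20, 56, -168, 528, …
h₀=f(r): pull back L_f along r ⇒ L₀.
h=∫₀ˣh₀: take L = L₀·Dx.
L = -2·Dx + (1 + 6·x + 5·x^2)·Dx^2  (order 2).
h: a_k = 0, 2, 2, -8/3, 5, -12, 34, -752/7, …
ICs: h(0) = 0, h′(0) = 2.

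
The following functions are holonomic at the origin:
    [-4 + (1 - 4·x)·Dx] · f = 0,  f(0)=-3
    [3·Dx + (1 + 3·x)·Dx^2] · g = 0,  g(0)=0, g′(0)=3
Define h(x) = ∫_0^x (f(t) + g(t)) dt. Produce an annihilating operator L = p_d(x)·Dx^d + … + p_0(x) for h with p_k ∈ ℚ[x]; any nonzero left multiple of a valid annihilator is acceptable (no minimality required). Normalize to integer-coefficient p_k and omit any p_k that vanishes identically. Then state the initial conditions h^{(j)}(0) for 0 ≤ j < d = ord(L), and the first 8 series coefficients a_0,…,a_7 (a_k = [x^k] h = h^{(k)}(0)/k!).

f: a_k = -3, -12, -48, -192, -768, -3072, -12288, -49152, …
g: a_k = 0, 3, -9/2, 9, -81/4, 243/5, -243/2, 2187/7, …
f+g: L₀ = lclm(L_f,L_g), ord ≤ 1+2.
Integrate: L := L₀·Dx.
L = (432 + 288·x)·Dx^2 + (78 + 720·x + 576·x^2)·Dx^3 + (-11 - x + 144·x^2 + 144·x^3)·Dx^4  (order 4).
h: a_k = 0, -3, -9/2, -35/2, -183/4, -3153/20, -5039/10, -24819/14, …
ICs: h(0) = 0, h′(0) = -3, h′′(0) = -9, h′′′(0) = -105.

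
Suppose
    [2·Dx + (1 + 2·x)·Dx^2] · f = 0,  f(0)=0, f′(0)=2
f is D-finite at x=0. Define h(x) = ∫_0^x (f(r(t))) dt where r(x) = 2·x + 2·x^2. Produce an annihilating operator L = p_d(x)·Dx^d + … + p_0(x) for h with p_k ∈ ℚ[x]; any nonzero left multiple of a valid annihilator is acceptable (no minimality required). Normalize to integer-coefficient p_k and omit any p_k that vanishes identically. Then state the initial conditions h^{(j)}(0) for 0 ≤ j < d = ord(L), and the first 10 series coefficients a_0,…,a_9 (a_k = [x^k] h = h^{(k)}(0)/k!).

L = 2·Dx^2 + (1 + 2·x)·Dx^3  (order 3).
h: a_k = 0, 0, 2, -4/3, 4/3, -8/5, 32/15, -64/21, 32/7, -64/9, …
ICs: h(0) = 0, h′(0) = 0, h′′(0) = 4.

f: a_k = 0, 2, -2, 8/3, -4, 32/5, -32/3, 128/7, -32, 512/9, …
L₀ from L_f via x↦r, Dx↦r'^{-1}Dx.
h=∫h₀ ⇒ L = L₀·Dx.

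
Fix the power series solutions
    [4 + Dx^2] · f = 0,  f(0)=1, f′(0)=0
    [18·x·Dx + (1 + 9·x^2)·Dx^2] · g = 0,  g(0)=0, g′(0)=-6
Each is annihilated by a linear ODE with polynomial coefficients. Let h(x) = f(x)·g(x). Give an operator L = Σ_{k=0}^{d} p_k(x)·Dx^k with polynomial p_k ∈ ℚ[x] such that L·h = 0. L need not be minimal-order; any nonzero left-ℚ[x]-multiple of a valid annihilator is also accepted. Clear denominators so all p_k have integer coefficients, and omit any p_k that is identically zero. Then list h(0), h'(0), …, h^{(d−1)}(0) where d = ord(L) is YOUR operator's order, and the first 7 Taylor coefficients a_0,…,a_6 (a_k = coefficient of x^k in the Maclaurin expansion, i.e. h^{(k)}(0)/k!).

f: a_k = 1, 0, -2, 0, 2/3, 0, -4/45, …
g: a_k = 0, -6, 0, 18, 0, -486/5, 0, …
Sym-product of L_f,L_g gives L₀ (≤ ord 4).
L = (2080 + 50256·x^2 + 89424·x^4 + 186624·x^6 + 419904·x^8) + (3168·x + 38880·x^3 + 139968·x^5 + 419904·x^7)·Dx + (572 + 13788·x^2 + 33048·x^4 + 93312·x^6 + 209952·x^8)·Dx^2 + (792·x + 9720·x^3 + 34992·x^5 + 104976·x^7)·Dx^3 + (13 + 306·x^2 + 2673·x^4 + 11664·x^6 + 26244·x^8)·Dx^4  (order 4).
h: a_k = 0, -6, 0, 30, 0, -686/5, 0, …
ICs: h(0) = 0, h′(0) = -6, h′′(0) = 0, h′′′(0) = 180.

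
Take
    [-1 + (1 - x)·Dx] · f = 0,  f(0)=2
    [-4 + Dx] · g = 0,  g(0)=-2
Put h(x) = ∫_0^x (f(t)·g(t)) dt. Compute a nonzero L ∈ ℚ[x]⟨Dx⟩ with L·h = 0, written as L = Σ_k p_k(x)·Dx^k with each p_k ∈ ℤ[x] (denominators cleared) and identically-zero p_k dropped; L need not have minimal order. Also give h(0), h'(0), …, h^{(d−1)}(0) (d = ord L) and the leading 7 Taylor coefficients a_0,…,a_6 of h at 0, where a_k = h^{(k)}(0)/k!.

f: a_k = 2, 2, 2, 2, 2, 2, 2, …
g: a_k = -2, -8, -16, -64/3, -64/3, -256/15, -512/45, …
L₀ := L_f ⊗_s L_g (sym. prod.), ord ≤ 1.
∫: right-multiply L₀ by Dx.
L = (5 - 4·x)·Dx + (-1 + x)·Dx^2  (order 2).
h: a_k = 0, -4, -10, -52/3, -71/3, -412/15, -1286/45, …
ICs: h(0) = 0, h′(0) = -4.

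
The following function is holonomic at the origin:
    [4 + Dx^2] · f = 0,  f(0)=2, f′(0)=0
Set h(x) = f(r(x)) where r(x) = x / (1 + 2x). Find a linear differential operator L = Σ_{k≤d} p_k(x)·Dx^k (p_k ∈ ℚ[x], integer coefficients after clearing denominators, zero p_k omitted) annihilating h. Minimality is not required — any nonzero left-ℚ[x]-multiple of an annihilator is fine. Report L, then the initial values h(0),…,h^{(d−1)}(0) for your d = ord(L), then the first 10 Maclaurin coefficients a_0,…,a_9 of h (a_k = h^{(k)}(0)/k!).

f: a_k = 2, 0, -4, 0, 4/3, 0, -8/45, 0, 4/315, 0, …
f∘r: x↦r, Dx↦Dx/r' in L_f ⇒ L₀.
L = 4 + (4 + 24·x + 48·x^2 + 32·x^3)·Dx + (1 + 8·x + 24·x^2 + 32·x^3 + 16·x^4)·Dx^2  (order 2).
h: a_k = 2, 0, -4, 16, -140/3, 352/3, -12008/45, 2784/5, -66796/63, 562624/315, …
ICs: h(0) = 2, h′(0) = 0.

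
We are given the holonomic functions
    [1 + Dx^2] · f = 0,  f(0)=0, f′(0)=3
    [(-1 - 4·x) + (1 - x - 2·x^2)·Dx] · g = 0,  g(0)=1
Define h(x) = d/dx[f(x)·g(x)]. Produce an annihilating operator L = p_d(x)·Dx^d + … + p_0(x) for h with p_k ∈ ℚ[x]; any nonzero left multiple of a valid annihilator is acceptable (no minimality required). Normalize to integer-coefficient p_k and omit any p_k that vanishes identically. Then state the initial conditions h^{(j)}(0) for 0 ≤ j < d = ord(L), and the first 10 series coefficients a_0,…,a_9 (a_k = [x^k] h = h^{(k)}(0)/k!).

f: a_k = 0, 3, 0, -1/2, 0, 1/40, 0, -1/1680, 0, 1/120960, …
g: a_k = 1, 1, 3, 5, 11, 21, 43, 85, 171, 341, …
Product ⇒ symmetric product L₀, ord ≤ 2.
h₀' ⇒ L via d/dx closure of L₀.
L = (31 - 2·x - 3·x^2 + 4·x^3 + 4·x^4) + (10 + 42·x + 12·x^2 + 16·x^3)·Dx + (-3 + 2·x + 5·x^2 + 4·x^3 + 4·x^4)·Dx^2  (order 2).
h: a_k = 3, 6, 51/2, 58, 1261/8, 7263/20, 41521/48, 410969/210, 59484889/13440, 118664425/12096, …
ICs: h(0) = 3, h′(0) = 6.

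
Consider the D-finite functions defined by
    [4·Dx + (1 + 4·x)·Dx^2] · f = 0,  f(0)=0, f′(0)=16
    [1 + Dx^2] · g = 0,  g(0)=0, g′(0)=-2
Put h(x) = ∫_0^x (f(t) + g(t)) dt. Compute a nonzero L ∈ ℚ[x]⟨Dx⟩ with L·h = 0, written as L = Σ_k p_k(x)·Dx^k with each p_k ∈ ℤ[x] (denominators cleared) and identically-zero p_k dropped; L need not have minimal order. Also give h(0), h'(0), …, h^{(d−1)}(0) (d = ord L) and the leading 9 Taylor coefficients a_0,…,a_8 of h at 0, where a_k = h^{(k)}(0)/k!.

f: a_k = 0, 16, -32, 256/3, -256, 4096/5, -8192/3, 65536/7, -32768, …
g: a_k = 0, -2, 0, 1/3, 0, -1/60, 0, 1/2520, 0, …
f+g: L₀ = lclm(L_f,L_g), ord ≤ 2+2.
∫: right-multiply L₀ by Dx.
L = (388 + 32·x + 64·x^2)·Dx^2 + (33 + 140·x + 48·x^2 + 64·x^3)·Dx^3 + (388 + 32·x + 64·x^2)·Dx^4 + (33 + 140·x + 48·x^2 + 64·x^3)·Dx^5  (order 5).
h: a_k = 0, 0, 7, -32/3, 257/12, -256/5, 49151/360, -8192/21, 3370423/2880, …
ICs: h(0) = 0, h′(0) = 0, h′′(0) = 14, h′′′(0) = -64, h′′′′(0) = 514.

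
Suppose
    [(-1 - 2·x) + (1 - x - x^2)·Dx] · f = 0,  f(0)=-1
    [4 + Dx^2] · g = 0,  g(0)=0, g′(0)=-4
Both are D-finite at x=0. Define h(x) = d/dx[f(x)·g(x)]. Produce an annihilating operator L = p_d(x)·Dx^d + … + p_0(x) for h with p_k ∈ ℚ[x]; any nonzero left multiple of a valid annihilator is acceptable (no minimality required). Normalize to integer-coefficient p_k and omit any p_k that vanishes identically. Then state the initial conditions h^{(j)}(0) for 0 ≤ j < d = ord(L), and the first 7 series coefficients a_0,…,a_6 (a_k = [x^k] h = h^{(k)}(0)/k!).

L = (-6 - 16·x - 8·x^2 + 16·x^3 + 8·x^4) + (-1 + 2·x + 12·x^2 + 8·x^3)·Dx + (1 - 3·x - x^2 + 4·x^3 + 2·x^4)·Dx^2  (order 2).
h: a_k = 4, 8, 16, 112/3, 76, 736/5, 2500/9, …
ICs: h(0) = 4, h′(0) = 8.

f: a_k = -1, -1, -2, -3, -5, -8, -13, …
g: a_k = 0, -4, 0, 8/3, 0, -8/15, 0, …
Product ⇒ symmetric product L₀, ord ≤ 2.
h=h₀': d/dx-closure on L₀ ⇒ L.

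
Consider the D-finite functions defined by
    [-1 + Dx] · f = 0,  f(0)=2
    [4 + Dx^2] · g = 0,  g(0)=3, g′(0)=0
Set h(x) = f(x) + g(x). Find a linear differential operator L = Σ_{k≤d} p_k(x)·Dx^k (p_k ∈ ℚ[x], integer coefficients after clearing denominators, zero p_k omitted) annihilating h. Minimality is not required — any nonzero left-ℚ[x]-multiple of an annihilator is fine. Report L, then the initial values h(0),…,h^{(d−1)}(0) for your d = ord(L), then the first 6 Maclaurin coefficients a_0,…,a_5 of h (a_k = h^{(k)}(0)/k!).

L = -4 + 4·Dx - Dx^2 + Dx^3  (order 3).
h: a_k = 5, 2, -5, 1/3, 25/12, 1/60, …
ICs: h(0) = 5, h′(0) = 2, h′′(0) = -10.

f: a_k = 2, 2, 1, 1/3, 1/12, 1/60, …
g: a_k = 3, 0, -6, 0, 2, 0, …
h₀=f+g: left-lcm gives L₀, ord ≤ 3.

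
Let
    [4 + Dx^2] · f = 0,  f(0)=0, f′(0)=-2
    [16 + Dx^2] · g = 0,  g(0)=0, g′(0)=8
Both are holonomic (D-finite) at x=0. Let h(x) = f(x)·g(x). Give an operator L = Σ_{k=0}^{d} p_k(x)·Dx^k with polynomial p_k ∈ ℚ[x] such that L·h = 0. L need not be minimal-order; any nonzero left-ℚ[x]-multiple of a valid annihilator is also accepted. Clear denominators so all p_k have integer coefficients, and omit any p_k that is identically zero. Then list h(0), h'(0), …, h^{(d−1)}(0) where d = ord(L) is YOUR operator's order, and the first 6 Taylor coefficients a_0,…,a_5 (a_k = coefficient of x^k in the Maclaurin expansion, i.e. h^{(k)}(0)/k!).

f: a_k = 0, -2, 0, 4/3, 0, -4/15, …
g: a_k = 0, 8, 0, -64/3, 0, 256/15, …
L₀ := L_f ⊗_s L_g (sym. prod.), ord ≤ 4.
L = 144 + 40·Dx^2 + Dx^4  (order 4).
h: a_k = 0, 0, -16, 0, 160/3, 0, …
ICs: h(0) = 0, h′(0) = 0, h′′(0) = -32, h′′′(0) = 0.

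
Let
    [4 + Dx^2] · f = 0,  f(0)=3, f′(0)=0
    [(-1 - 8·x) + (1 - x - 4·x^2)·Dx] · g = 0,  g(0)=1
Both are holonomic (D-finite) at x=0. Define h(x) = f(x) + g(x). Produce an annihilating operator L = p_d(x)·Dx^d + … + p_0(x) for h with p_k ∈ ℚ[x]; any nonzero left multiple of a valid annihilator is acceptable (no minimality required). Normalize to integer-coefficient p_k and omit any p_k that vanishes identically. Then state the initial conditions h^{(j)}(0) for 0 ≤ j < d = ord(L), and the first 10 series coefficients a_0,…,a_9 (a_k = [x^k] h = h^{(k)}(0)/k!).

f: a_k = 3, 0, -6, 0, 2, 0, -4/15, 0, 2/105, 0, …
g: a_k = 1, 1, 5, 9, 29, 65, 181, 441, 1165, 2929, …
Weyl lclm of L_f,L_g ⇒ L₀ (ord ≤ 3).
L = (-116 - 1008·x - 968·x^2 - 2688·x^3 - 640·x^4 - 1024·x^5) + (28 + 4·x - 8·x^2 - 200·x^3 - 480·x^4 - 384·x^5 - 512·x^6)·Dx + (-29 - 252·x - 242·x^2 - 672·x^3 - 160·x^4 - 256·x^5)·Dx^2 + (7 + x - 2·x^2 - 50·x^3 - 120·x^4 - 96·x^5 - 128·x^6)·Dx^3  (order 3).
h: a_k = 4, 1, -1, 9, 31, 65, 2711/15, 441, 122327/105, 2929, …
ICs: h(0) = 4, h′(0) = 1, h′′(0) = -2.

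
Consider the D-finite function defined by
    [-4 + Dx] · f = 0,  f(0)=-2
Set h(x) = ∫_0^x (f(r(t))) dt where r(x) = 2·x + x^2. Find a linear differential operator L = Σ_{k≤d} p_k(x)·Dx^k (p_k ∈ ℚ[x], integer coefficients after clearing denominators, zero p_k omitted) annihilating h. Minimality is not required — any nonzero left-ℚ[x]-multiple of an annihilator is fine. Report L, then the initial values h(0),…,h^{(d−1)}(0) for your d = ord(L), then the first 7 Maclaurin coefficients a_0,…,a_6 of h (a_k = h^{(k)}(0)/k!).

f: a_k = -2, -8, -16, -64/3, -64/3, -256/15, -512/45, …
f∘r: x↦r, Dx↦Dx/r' in L_f ⇒ L₀.
Integrate: L := L₀·Dx.
L = (-8 - 8·x)·Dx + Dx^2  (order 2).
h: a_k = 0, -2, -8, -24, -176/3, -368/3, -3392/15, …
ICs: h(0) = 0, h′(0) = -2.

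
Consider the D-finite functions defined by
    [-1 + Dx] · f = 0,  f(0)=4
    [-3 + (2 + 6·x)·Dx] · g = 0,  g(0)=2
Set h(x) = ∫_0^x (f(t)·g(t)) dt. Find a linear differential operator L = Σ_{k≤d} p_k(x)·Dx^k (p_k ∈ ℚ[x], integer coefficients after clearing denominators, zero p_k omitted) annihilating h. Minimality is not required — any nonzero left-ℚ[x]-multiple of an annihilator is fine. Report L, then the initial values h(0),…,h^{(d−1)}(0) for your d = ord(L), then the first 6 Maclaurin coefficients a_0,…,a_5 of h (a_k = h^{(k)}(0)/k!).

f: a_k = 4, 4, 2, 2/3, 1/6, 1/30, …
g: a_k = 2, 3, -9/4, 27/8, -405/64, 1701/128, …
Product ⇒ symmetric product L₀, ord ≤ 1.
h=∫₀ˣh₀: take L = L₀·Dx.
L = (-5 - 6·x)·Dx + (2 + 6·x)·Dx^2  (order 2).
h: a_k = 0, 8, 10, 7/3, 71/24, -671/240, …
ICs: h(0) = 0, h′(0) = 8.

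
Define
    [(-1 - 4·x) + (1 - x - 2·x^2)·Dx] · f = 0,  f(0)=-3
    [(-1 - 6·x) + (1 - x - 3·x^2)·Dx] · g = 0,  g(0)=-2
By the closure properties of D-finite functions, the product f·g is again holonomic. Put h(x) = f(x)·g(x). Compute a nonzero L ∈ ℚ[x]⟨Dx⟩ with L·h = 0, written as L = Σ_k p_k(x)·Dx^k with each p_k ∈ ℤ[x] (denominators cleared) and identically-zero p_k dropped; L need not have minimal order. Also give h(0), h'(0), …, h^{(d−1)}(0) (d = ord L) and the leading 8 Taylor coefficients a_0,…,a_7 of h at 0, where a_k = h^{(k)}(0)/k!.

f: a_k = -3, -3, -9, -15, -33, -63, -129, -255, …
g: a_k = -2, -2, -8, -14, -38, -80, -194, -434, …
L₀ := L_f ⊗_s L_g (sym. prod.), ord ≤ 1.
L = (-2 - 8·x + 15·x^2 + 24·x^3) + (1 - 2·x - 4·x^2 + 5·x^3 + 6·x^4)·Dx  (order 1).
h: a_k = 6, 12, 48, 114, 324, 792, 2022, 4908, …
ICs: h(0) = 6.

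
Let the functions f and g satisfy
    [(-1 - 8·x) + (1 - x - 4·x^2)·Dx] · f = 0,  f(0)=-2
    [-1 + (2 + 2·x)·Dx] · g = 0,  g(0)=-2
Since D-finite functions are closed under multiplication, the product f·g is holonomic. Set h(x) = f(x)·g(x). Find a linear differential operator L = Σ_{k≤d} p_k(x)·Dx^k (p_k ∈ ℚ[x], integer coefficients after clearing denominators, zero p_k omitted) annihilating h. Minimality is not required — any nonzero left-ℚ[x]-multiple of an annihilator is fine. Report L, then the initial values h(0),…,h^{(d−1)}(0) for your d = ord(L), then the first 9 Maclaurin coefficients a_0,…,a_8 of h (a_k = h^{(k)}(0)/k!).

f: a_k = -2, -2, -10, -18, -58, -130, -362, -882, -2330, …
g: a_k = -2, -1, 1/4, -1/8, 5/64, -7/128, 21/512, -33/1024, 429/16384, …
f·g: L₀ = L_f ⊗_s L_g, ord ≤ 1·1.
L = (3 + 17·x + 12·x^2) + (-2 + 10·x^2 + 8·x^3)·Dx  (order 1).
h: a_k = 4, 6, 43/2, 183/4, 4211/32, 20141/64, 215295/256, 1075135/512, 44759491/8192, …
ICs: h(0) = 4.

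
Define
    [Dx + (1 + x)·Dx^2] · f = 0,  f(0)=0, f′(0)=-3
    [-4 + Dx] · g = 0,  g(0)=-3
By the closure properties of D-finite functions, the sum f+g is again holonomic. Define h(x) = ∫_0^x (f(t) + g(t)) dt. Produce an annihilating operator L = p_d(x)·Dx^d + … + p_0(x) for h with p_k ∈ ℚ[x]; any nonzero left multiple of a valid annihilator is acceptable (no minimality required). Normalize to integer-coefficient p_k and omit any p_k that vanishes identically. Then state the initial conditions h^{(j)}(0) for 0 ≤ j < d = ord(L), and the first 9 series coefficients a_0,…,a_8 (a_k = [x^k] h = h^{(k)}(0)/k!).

L = (-24 - 16·x)·Dx^2 + (-14 - 32·x - 16·x^2)·Dx^3 + (5 + 9·x + 4·x^2)·Dx^4  (order 4).
h: a_k = 0, -3, -15/2, -15/2, -33/4, -25/4, -131/30, -71/30, -1069/840, …
ICs: h(0) = 0, h′(0) = -3, h′′(0) = -15, h′′′(0) = -45.

f: a_k = 0, -3, 3/2, -1, 3/4, -3/5, 1/2, -3/7, 3/8, …
g: a_k = -3, -12, -24, -32, -32, -128/5, -256/15, -1024/105, -512/105, …
h₀=f+g: left-lcm gives L₀, ord ≤ 3.
∫: right-multiply L₀ by Dx.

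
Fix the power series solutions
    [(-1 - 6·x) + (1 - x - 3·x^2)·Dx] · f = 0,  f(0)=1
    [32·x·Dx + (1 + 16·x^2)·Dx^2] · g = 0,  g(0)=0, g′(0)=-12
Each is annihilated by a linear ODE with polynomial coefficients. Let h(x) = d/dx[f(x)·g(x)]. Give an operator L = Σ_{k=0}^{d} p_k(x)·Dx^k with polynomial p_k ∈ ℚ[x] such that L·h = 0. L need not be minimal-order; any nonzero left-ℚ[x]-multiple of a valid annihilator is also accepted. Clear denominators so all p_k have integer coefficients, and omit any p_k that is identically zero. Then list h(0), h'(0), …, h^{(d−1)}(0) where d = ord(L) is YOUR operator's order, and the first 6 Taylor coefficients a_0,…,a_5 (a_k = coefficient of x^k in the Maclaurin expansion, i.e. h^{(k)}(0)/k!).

L = (-74 + 8736·x^2 + 18432·x^3 + 82944·x^4) + (25 + 182·x - 48·x^2 + 96·x^3 + 18432·x^4 + 55296·x^5)·Dx + (-3 - 13·x - 167·x^2 - 16·x^3 - 1472·x^4 + 3072·x^5 + 6912·x^6)·Dx^2  (order 2).
h: a_k = -12, -24, 48, -80, -2932, -19392/5, …
ICs: h(0) = -12, h′(0) = -24.

f: a_k = 1, 1, 4, 7, 19, 40, …
g: a_k = 0, -12, 0, 64, 0, -3072/5, …
f·g: L₀ = L_f ⊗_s L_g, ord ≤ 1·2.
Derive L from L₀ (diff closure).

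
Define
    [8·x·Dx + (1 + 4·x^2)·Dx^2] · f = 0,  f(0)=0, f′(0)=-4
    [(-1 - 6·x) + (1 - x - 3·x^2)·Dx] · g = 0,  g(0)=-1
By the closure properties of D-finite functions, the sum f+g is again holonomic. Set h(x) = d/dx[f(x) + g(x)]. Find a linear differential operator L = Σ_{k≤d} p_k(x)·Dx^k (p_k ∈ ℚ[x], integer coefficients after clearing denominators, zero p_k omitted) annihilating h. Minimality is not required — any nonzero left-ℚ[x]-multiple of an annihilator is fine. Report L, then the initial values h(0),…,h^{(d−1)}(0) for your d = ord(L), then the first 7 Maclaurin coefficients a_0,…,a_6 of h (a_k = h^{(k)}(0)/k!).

f: a_k = 0, -4, 0, 16/3, 0, -64/5, 0, …
g: a_k = -1, -1, -4, -7, -19, -40, -97, …
h₀=f+g: left-lcm gives L₀, ord ≤ 3.
h=h₀': d/dx-closure on L₀ ⇒ L.
L = (32 - 128·x - 1488·x^2 - 2880·x^3 - 8424·x^4 - 2592·x^6) + (-25 - 160·x - 214·x^2 - 1188·x^3 - 2628·x^4 - 6264·x^5 - 432·x^6 - 2592·x^7)·Dx + (4 + 9·x + 54·x^2 - 66·x^3 - x^4 - 444·x^5 - 720·x^6 - 144·x^7 - 432·x^8)·Dx^2  (order 2).
h: a_k = -5, -8, -5, -76, -264, -582, -1263, …
ICs: h(0) = -5, h′(0) = -8.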